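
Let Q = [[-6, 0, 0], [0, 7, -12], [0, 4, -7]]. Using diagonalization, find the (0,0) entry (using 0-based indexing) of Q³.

-216

Characteristic polynomial: r^3 + 6r^2 - r - 6 = (r - 1)(r + 1)(r + 6), so the eigenvalues are -6, -1, 1.
r=-6: eigenvector (1, 0, 0).
r=-1: eigenvector (0, -3, -2).
r=1: eigenvector (0, 2, 1).
P = [[1, 0, 0], [0, -3, 2], [0, -2, 1]], D = diag(-6, -1, 1), P⁻¹ = [[1, 0, 0], [0, 1, -2], [0, 2, -3]].
Q³ = P·diag(-216, -1, 1)·P⁻¹ = [[-216, 0, 0], [0, 7, -12], [0, 4, -7]].
The requested entry is -216.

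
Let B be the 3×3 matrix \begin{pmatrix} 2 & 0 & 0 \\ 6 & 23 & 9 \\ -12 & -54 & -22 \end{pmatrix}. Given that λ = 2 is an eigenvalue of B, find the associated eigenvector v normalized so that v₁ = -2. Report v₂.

B − 2I = [[0, 0, 0], [6, 21, 9], [-12, -54, -24]].
Solving (B − 2I)v = 0 gives the eigenspace spanned by (-2, 4, -8).
With v₁ = -2, v = (-2, 4, -8), so v₂ = 4.

4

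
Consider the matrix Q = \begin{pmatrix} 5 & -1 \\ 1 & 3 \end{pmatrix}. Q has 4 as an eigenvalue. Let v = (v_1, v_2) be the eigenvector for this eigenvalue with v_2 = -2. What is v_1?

-2

Q − 4I = [[1, -1], [1, -1]].
Solving (Q − 4I)v = 0 gives the eigenspace spanned by (-2, -2).
With v_2 = -2, v = (-2, -2), so v_1 = -2.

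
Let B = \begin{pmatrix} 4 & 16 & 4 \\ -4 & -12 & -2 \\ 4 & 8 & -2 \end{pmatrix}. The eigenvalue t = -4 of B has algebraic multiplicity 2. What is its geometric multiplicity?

2

B + 4I = [[8, 16, 4], [-4, -8, -2], [4, 8, 2]].
This matrix has rank 1, so its null space has dimension 3 − 1 = 2.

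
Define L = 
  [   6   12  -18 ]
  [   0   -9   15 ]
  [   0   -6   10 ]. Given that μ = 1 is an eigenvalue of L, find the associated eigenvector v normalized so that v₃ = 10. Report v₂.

15

L − 1I = [[5, 12, -18], [0, -10, 15], [0, -6, 9]].
Solving (L − 1I)v = 0 gives the eigenspace spanned by (0, 15, 10).
With v₃ = 10, v = (0, 15, 10), so v₂ = 15.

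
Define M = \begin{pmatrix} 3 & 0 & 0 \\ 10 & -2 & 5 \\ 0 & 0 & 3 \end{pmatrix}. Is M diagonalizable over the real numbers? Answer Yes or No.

Characteristic polynomial: p(λ) = λ^3 - 4λ^2 - 3λ + 18 = (λ - 3)^2(λ + 2).
λ = 3 has algebraic multiplicity 2; rank(M − 3I) = 1, so geometric multiplicity = 2.
Every eigenvalue has geometric = algebraic multiplicity, so M is diagonalizable.

Yes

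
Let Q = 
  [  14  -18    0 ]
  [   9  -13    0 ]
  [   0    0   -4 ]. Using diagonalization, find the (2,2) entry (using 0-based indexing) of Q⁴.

256

Characteristic polynomial: s^3 + 3s^2 - 24s - 80 = (s - 5)(s + 4)^2, so the eigenvalues are -4, -4, 5.
s=5: eigenvector (2, 1, 0).
s=-4: eigenvector (-1, -1, 0).
s=-4: eigenvector (0, 0, 1).
P = [[2, -1, 0], [1, -1, 0], [0, 0, 1]], D = diag(5, -4, -4), P⁻¹ = [[1, -1, 0], [1, -2, 0], [0, 0, 1]].
Q⁴ = P·diag(625, 256, 256)·P⁻¹ = [[994, -738, 0], [369, -113, 0], [0, 0, 256]].
The requested entry is 256.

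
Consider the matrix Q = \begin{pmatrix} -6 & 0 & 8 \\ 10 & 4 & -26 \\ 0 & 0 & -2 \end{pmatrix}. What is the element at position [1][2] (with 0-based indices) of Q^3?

Characteristic polynomial: s^3 + 4s^2 - 20s - 48 = (s - 4)(s + 2)(s + 6), so the eigenvalues are -6, -2, 4.
s=-2: eigenvector (2, 1, 1).
s=4: eigenvector (0, 1, 0).
s=-6: eigenvector (1, -1, 0).
P = [[2, 0, 1], [1, 1, -1], [1, 0, 0]], D = diag(-2, 4, -6), P⁻¹ = [[0, 0, 1], [1, 1, -3], [1, 0, -2]].
Q³ = P·diag(-8, 64, -216)·P⁻¹ = [[-216, 0, 416], [280, 64, -632], [0, 0, -8]].
The requested entry is -632.

-632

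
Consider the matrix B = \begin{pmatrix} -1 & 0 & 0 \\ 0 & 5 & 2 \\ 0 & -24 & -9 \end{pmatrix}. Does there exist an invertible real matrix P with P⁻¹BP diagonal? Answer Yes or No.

Characteristic polynomial: p(r) = r^3 + 5r^2 + 7r + 3 = (r + 1)^2(r + 3).
r = -1 has algebraic multiplicity 2; rank(B + 1I) = 1, so geometric multiplicity = 2.
Every eigenvalue has geometric = algebraic multiplicity, so B is diagonalizable.

Yes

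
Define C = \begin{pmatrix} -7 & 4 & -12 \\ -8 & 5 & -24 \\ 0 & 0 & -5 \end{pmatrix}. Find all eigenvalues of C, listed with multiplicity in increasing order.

-5, -3, 1

Characteristic polynomial: p(t) = t^3 + 7t^2 + 7t - 15 = (t - 1)(t + 3)(t + 5).
Roots (with multiplicity): -5, -3, 1.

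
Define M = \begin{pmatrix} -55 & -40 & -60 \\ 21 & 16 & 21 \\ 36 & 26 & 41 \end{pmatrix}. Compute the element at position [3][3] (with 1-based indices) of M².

Characteristic polynomial: t^3 - 2t^2 - 25t + 50 = (t - 5)(t - 2)(t + 5), so the eigenvalues are -5, 2, 5.
t=5: eigenvector (1, 0, -1).
t=2: eigenvector (0, 3, -2).
t=-5: eigenvector (2, -1, -1).
P = [[1, 0, 2], [0, 3, -1], [-1, -2, -1]], D = diag(5, 2, -5), P⁻¹ = [[-5, -4, -6], [1, 1, 1], [3, 2, 3]].
M² = P·diag(25, 4, 25)·P⁻¹ = [[25, 0, 0], [-63, -38, -63], [42, 42, 67]].
The requested entry is 67.

67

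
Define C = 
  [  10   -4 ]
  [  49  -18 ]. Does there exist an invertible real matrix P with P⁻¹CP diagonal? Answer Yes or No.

No

Characteristic polynomial: p(λ) = λ^2 + 8λ + 16 = (λ + 4)^2.
λ = -4 has algebraic multiplicity 2; rank(C + 4I) = 1, so geometric multiplicity = 1.
Geometric multiplicity < algebraic multiplicity, so C is not diagonalizable.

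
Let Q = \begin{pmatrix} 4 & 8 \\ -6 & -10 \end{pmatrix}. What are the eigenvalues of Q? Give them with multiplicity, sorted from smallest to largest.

Characteristic polynomial: p(μ) = μ^2 + 6μ + 8 = (μ + 2)(μ + 4).
Roots (with multiplicity): -4, -2.

-4, -2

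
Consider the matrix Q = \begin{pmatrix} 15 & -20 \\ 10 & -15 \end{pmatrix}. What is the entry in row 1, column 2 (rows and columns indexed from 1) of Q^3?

Characteristic polynomial: λ^2 - 25 = (λ - 5)(λ + 5), so the eigenvalues are -5, 5.
λ=-5: eigenvector (-1, -1).
λ=5: eigenvector (2, 1).
P = [[-1, 2], [-1, 1]], D = diag(-5, 5), P⁻¹ = [[1, -2], [1, -1]].
Q³ = P·diag(-125, 125)·P⁻¹ = [[375, -500], [250, -375]].
The requested entry is -500.

-500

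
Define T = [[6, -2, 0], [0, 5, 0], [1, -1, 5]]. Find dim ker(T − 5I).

1

T − 5I = [[1, -2, 0], [0, 0, 0], [1, -1, 0]].
This matrix has rank 2, so its null space has dimension 3 − 2 = 1.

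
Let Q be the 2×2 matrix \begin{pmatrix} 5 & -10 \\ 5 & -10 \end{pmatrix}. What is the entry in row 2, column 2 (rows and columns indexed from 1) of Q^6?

Characteristic polynomial: r^2 + 5r = r(r + 5), so the eigenvalues are -5, 0.
r=-5: eigenvector (1, 1).
r=0: eigenvector (2, 1).
P = [[1, 2], [1, 1]], D = diag(-5, 0), P⁻¹ = [[-1, 2], [1, -1]].
Q⁶ = P·diag(15625, 0)·P⁻¹ = [[-15625, 31250], [-15625, 31250]].
The requested entry is 31250.

31250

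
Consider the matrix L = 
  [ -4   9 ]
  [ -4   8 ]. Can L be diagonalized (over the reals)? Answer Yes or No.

No

Characteristic polynomial: p(λ) = λ^2 - 4λ + 4 = (λ - 2)^2.
λ = 2 has algebraic multiplicity 2; rank(L − 2I) = 1, so geometric multiplicity = 1.
Geometric multiplicity < algebraic multiplicity, so L is not diagonalizable.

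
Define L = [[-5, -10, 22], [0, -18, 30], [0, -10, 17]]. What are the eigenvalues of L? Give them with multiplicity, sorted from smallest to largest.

Characteristic polynomial: p(r) = r^3 + 6r^2 - r - 30 = (r - 2)(r + 3)(r + 5).
Roots (with multiplicity): -5, -3, 2.

-5, -3, 2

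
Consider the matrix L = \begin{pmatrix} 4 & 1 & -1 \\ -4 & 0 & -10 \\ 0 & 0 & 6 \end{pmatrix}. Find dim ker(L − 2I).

1

L − 2I = [[2, 1, -1], [-4, -2, -10], [0, 0, 4]].
This matrix has rank 2, so its null space has dimension 3 − 2 = 1.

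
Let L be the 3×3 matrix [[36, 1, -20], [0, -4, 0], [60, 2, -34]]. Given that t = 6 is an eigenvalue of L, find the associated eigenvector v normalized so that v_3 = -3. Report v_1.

-2

L − 6I = [[30, 1, -20], [0, -10, 0], [60, 2, -40]].
Solving (L − 6I)v = 0 gives the eigenspace spanned by (-2, 0, -3).
With v_3 = -3, v = (-2, 0, -3), so v_1 = -2.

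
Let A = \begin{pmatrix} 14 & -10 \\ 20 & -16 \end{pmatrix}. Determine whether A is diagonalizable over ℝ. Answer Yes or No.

Yes

Characteristic polynomial: p(s) = s^2 + 2s - 24 = (s - 4)(s + 6).
All 2 eigenvalues are distinct, so A is diagonalizable.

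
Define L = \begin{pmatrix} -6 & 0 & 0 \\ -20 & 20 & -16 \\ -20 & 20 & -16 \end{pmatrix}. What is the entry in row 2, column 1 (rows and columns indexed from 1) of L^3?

Characteristic polynomial: μ^3 + 2μ^2 - 24μ = μ(μ - 4)(μ + 6), so the eigenvalues are -6, 0, 4.
μ=-6: eigenvector (1, 2, 2).
μ=4: eigenvector (0, 1, 1).
μ=0: eigenvector (0, 4, 5).
P = [[1, 0, 0], [2, 1, 4], [2, 1, 5]], D = diag(-6, 4, 0), P⁻¹ = [[1, 0, 0], [-2, 5, -4], [0, -1, 1]].
L³ = P·diag(-216, 64, 0)·P⁻¹ = [[-216, 0, 0], [-560, 320, -256], [-560, 320, -256]].
The requested entry is -560.

-560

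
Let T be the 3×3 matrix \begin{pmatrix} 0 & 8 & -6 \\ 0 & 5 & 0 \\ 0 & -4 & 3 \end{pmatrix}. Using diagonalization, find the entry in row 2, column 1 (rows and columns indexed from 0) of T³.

Characteristic polynomial: μ^3 - 8μ^2 + 15μ = μ(μ - 5)(μ - 3), so the eigenvalues are 0, 3, 5.
μ=0: eigenvector (1, 0, 0).
μ=5: eigenvector (4, 1, -2).
μ=3: eigenvector (-2, 0, 1).
P = [[1, 4, -2], [0, 1, 0], [0, -2, 1]], D = diag(0, 5, 3), P⁻¹ = [[1, 0, 2], [0, 1, 0], [0, 2, 1]].
T³ = P·diag(0, 125, 27)·P⁻¹ = [[0, 392, -54], [0, 125, 0], [0, -196, 27]].
The requested entry is -196.

-196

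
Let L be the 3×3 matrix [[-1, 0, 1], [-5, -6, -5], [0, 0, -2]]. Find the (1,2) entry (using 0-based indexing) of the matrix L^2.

35

Characteristic polynomial: t^3 + 9t^2 + 20t + 12 = (t + 1)(t + 2)(t + 6), so the eigenvalues are -6, -2, -1.
t=-1: eigenvector (1, -1, 0).
t=-6: eigenvector (0, 1, 0).
t=-2: eigenvector (-1, 0, 1).
P = [[1, 0, -1], [-1, 1, 0], [0, 0, 1]], D = diag(-1, -6, -2), P⁻¹ = [[1, 0, 1], [1, 1, 1], [0, 0, 1]].
L² = P·diag(1, 36, 4)·P⁻¹ = [[1, 0, -3], [35, 36, 35], [0, 0, 4]].
The requested entry is 35.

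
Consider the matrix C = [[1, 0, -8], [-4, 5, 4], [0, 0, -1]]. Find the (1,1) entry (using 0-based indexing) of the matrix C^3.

125

Characteristic polynomial: μ^3 - 5μ^2 - μ + 5 = (μ - 5)(μ - 1)(μ + 1), so the eigenvalues are -1, 1, 5.
μ=5: eigenvector (0, 1, 0).
μ=1: eigenvector (1, 1, 0).
μ=-1: eigenvector (4, 2, 1).
P = [[0, 1, 4], [1, 1, 2], [0, 0, 1]], D = diag(5, 1, -1), P⁻¹ = [[-1, 1, 2], [1, 0, -4], [0, 0, 1]].
C³ = P·diag(125, 1, -1)·P⁻¹ = [[1, 0, -8], [-124, 125, 244], [0, 0, -1]].
The requested entry is 125.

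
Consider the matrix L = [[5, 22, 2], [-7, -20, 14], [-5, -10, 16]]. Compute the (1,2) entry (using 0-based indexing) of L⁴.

-2590

Characteristic polynomial: t^3 - t^2 - 36t + 36 = (t - 6)(t - 1)(t + 6), so the eigenvalues are -6, 1, 6.
t=1: eigenvector (5, -1, 1).
t=-6: eigenvector (-2, 1, 0).
t=6: eigenvector (2, 0, 1).
P = [[5, -2, 2], [-1, 1, 0], [1, 0, 1]], D = diag(1, -6, 6), P⁻¹ = [[1, 2, -2], [1, 3, -2], [-1, -2, 3]].
L⁴ = P·diag(1, 1296, 1296)·P⁻¹ = [[-5179, -12950, 12950], [1295, 3886, -2590], [-1295, -2590, 3886]].
The requested entry is -2590.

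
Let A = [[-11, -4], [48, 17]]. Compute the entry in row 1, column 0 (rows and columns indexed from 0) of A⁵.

Characteristic polynomial: μ^2 - 6μ + 5 = (μ - 5)(μ - 1), so the eigenvalues are 1, 5.
μ=1: eigenvector (1, -3).
μ=5: eigenvector (-1, 4).
P = [[1, -1], [-3, 4]], D = diag(1, 5), P⁻¹ = [[4, 1], [3, 1]].
A⁵ = P·diag(1, 3125)·P⁻¹ = [[-9371, -3124], [37488, 12497]].
The requested entry is 37488.

37488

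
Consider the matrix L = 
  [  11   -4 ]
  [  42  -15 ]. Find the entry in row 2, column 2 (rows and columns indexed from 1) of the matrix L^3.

-183

Characteristic polynomial: s^2 + 4s + 3 = (s + 1)(s + 3), so the eigenvalues are -3, -1.
s=-3: eigenvector (2, 7).
s=-1: eigenvector (1, 3).
P = [[2, 1], [7, 3]], D = diag(-3, -1), P⁻¹ = [[-3, 1], [7, -2]].
L³ = P·diag(-27, -1)·P⁻¹ = [[155, -52], [546, -183]].
The requested entry is -183.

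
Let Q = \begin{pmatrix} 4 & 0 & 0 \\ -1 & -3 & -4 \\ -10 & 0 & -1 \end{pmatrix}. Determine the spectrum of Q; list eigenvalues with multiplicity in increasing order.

Characteristic polynomial: p(λ) = λ^3 - 13λ - 12 = (λ - 4)(λ + 1)(λ + 3).
Roots (with multiplicity): -3, -1, 4.

-3, -1, 4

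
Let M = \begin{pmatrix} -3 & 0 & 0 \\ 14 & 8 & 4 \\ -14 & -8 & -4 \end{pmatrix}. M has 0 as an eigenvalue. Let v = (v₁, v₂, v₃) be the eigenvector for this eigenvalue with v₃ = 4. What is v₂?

-2

M = [[-3, 0, 0], [14, 8, 4], [-14, -8, -4]].
Solving (M)v = 0 gives the eigenspace spanned by (0, -2, 4).
With v₃ = 4, v = (0, -2, 4), so v₂ = -2.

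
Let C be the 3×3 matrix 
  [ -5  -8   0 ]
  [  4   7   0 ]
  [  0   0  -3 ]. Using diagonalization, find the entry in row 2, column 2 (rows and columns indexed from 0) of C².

9

Characteristic polynomial: t^3 + t^2 - 9t - 9 = (t - 3)(t + 1)(t + 3), so the eigenvalues are -3, -1, 3.
t=-3: eigenvector (0, 0, 1).
t=-1: eigenvector (-2, 1, 0).
t=3: eigenvector (-1, 1, 0).
P = [[0, -2, -1], [0, 1, 1], [1, 0, 0]], D = diag(-3, -1, 3), P⁻¹ = [[0, 0, 1], [-1, -1, 0], [1, 2, 0]].
C² = P·diag(9, 1, 9)·P⁻¹ = [[-7, -16, 0], [8, 17, 0], [0, 0, 9]].
The requested entry is 9.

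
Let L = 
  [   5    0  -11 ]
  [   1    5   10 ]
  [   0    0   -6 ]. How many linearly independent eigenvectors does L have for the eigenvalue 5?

L − 5I = [[0, 0, -11], [1, 0, 10], [0, 0, -11]].
This matrix has rank 2, so its null space has dimension 3 − 2 = 1.

1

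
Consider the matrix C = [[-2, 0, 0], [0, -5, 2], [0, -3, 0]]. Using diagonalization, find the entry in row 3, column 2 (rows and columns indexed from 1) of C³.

Characteristic polynomial: t^3 + 7t^2 + 16t + 12 = (t + 2)^2(t + 3), so the eigenvalues are -3, -2, -2.
t=-2: eigenvector (1, 0, 0).
t=-3: eigenvector (0, 1, 1).
t=-2: eigenvector (0, 2, 3).
P = [[1, 0, 0], [0, 1, 2], [0, 1, 3]], D = diag(-2, -3, -2), P⁻¹ = [[1, 0, 0], [0, 3, -2], [0, -1, 1]].
C³ = P·diag(-8, -27, -8)·P⁻¹ = [[-8, 0, 0], [0, -65, 38], [0, -57, 30]].
The requested entry is -57.

-57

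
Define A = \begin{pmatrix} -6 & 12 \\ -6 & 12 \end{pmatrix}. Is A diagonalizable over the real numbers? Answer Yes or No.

Characteristic polynomial: p(λ) = λ^2 - 6λ = λ(λ - 6).
All 2 eigenvalues are distinct, so A is diagonalizable.

Yes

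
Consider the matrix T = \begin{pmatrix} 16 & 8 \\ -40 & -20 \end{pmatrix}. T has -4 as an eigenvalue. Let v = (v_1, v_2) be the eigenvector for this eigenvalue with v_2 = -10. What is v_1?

T + 4I = [[20, 8], [-40, -16]].
Solving (T + 4I)v = 0 gives the eigenspace spanned by (4, -10).
With v_2 = -10, v = (4, -10), so v_1 = 4.

4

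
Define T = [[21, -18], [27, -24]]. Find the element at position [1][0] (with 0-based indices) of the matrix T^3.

729

Characteristic polynomial: s^2 + 3s - 18 = (s - 3)(s + 6), so the eigenvalues are -6, 3.
s=-6: eigenvector (-2, -3).
s=3: eigenvector (1, 1).
P = [[-2, 1], [-3, 1]], D = diag(-6, 3), P⁻¹ = [[1, -1], [3, -2]].
T³ = P·diag(-216, 27)·P⁻¹ = [[513, -486], [729, -702]].
The requested entry is 729.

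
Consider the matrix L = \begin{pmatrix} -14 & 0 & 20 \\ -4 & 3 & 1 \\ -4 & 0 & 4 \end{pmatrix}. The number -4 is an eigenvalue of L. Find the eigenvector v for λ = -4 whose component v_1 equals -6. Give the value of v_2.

-3

L + 4I = [[-10, 0, 20], [-4, 7, 1], [-4, 0, 8]].
Solving (L + 4I)v = 0 gives the eigenspace spanned by (-6, -3, -3).
With v_1 = -6, v = (-6, -3, -3), so v_2 = -3.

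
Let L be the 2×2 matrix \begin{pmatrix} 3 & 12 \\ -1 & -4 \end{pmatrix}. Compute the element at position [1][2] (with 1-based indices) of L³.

Characteristic polynomial: s^2 + s = s(s + 1), so the eigenvalues are -1, 0.
s=0: eigenvector (4, -1).
s=-1: eigenvector (-3, 1).
P = [[4, -3], [-1, 1]], D = diag(0, -1), P⁻¹ = [[1, 3], [1, 4]].
L³ = P·diag(0, -1)·P⁻¹ = [[3, 12], [-1, -4]].
The requested entry is 12.

12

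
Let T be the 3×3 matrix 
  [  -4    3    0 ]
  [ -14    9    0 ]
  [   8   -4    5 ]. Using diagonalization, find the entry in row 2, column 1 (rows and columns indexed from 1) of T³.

Characteristic polynomial: s^3 - 10s^2 + 31s - 30 = (s - 5)(s - 3)(s - 2), so the eigenvalues are 2, 3, 5.
s=3: eigenvector (3, 7, 2).
s=2: eigenvector (1, 2, 0).
s=5: eigenvector (0, 0, 1).
P = [[3, 1, 0], [7, 2, 0], [2, 0, 1]], D = diag(3, 2, 5), P⁻¹ = [[-2, 1, 0], [7, -3, 0], [4, -2, 1]].
T³ = P·diag(27, 8, 125)·P⁻¹ = [[-106, 57, 0], [-266, 141, 0], [392, -196, 125]].
The requested entry is -266.

-266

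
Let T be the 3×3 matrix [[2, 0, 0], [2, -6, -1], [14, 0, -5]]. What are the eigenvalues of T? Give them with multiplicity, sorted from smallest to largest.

-6, -5, 2

Characteristic polynomial: p(r) = r^3 + 9r^2 + 8r - 60 = (r - 2)(r + 5)(r + 6).
Roots (with multiplicity): -6, -5, 2.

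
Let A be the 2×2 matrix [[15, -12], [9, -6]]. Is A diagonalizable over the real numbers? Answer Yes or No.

Yes

Characteristic polynomial: p(r) = r^2 - 9r + 18 = (r - 6)(r - 3).
All 2 eigenvalues are distinct, so A is diagonalizable.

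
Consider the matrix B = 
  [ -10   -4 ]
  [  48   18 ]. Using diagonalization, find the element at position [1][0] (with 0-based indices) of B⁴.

Characteristic polynomial: s^2 - 8s + 12 = (s - 6)(s - 2), so the eigenvalues are 2, 6.
s=2: eigenvector (1, -3).
s=6: eigenvector (-1, 4).
P = [[1, -1], [-3, 4]], D = diag(2, 6), P⁻¹ = [[4, 1], [3, 1]].
B⁴ = P·diag(16, 1296)·P⁻¹ = [[-3824, -1280], [15360, 5136]].
The requested entry is 15360.

15360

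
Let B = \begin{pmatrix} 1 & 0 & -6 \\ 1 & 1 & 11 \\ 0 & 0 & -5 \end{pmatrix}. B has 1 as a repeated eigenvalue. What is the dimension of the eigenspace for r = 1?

1

B − 1I = [[0, 0, -6], [1, 0, 11], [0, 0, -6]].
This matrix has rank 2, so its null space has dimension 3 − 2 = 1.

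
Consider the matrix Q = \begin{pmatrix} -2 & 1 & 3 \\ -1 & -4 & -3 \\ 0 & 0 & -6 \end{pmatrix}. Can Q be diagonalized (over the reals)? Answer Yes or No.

Characteristic polynomial: p(λ) = λ^3 + 12λ^2 + 45λ + 54 = (λ + 3)^2(λ + 6).
λ = -3 has algebraic multiplicity 2; rank(Q + 3I) = 2, so geometric multiplicity = 1.
Geometric multiplicity < algebraic multiplicity, so Q is not diagonalizable.

No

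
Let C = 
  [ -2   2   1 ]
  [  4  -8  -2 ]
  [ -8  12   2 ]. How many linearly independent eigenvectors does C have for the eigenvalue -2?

1

C + 2I = [[0, 2, 1], [4, -6, -2], [-8, 12, 4]].
This matrix has rank 2, so its null space has dimension 3 − 2 = 1.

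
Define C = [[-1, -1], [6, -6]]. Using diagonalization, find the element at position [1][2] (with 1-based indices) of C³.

Characteristic polynomial: λ^2 + 7λ + 12 = (λ + 3)(λ + 4), so the eigenvalues are -4, -3.
λ=-4: eigenvector (1, 3).
λ=-3: eigenvector (1, 2).
P = [[1, 1], [3, 2]], D = diag(-4, -3), P⁻¹ = [[-2, 1], [3, -1]].
C³ = P·diag(-64, -27)·P⁻¹ = [[47, -37], [222, -138]].
The requested entry is -37.

-37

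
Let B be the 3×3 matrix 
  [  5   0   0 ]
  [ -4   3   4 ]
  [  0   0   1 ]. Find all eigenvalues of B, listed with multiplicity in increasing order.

1, 3, 5

Characteristic polynomial: p(λ) = λ^3 - 9λ^2 + 23λ - 15 = (λ - 5)(λ - 3)(λ - 1).
Roots (with multiplicity): 1, 3, 5.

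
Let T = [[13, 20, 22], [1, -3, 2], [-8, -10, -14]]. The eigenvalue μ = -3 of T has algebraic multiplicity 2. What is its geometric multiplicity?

T + 3I = [[16, 20, 22], [1, 0, 2], [-8, -10, -11]].
This matrix has rank 2, so its null space has dimension 3 − 2 = 1.

1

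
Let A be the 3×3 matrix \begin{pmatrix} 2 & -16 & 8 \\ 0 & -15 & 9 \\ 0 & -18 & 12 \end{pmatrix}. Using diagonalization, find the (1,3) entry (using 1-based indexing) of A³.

Characteristic polynomial: s^3 + s^2 - 24s + 36 = (s - 3)(s - 2)(s + 6), so the eigenvalues are -6, 2, 3.
s=3: eigenvector (0, -1, -2).
s=2: eigenvector (1, 0, 0).
s=-6: eigenvector (1, 1, 1).
P = [[0, 1, 1], [-1, 0, 1], [-2, 0, 1]], D = diag(3, 2, -6), P⁻¹ = [[0, 1, -1], [1, -2, 1], [0, 2, -1]].
A³ = P·diag(27, 8, -216)·P⁻¹ = [[8, -448, 224], [0, -459, 243], [0, -486, 270]].
The requested entry is 224.

224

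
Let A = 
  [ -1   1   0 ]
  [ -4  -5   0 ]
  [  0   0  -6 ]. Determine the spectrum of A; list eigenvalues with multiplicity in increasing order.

Characteristic polynomial: p(μ) = μ^3 + 12μ^2 + 45μ + 54 = (μ + 3)^2(μ + 6).
Roots (with multiplicity): -6, -3, -3.

-6, -3, -3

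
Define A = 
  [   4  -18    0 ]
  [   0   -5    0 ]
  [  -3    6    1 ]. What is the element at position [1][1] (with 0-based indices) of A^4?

625

Characteristic polynomial: r^3 - 21r + 20 = (r - 4)(r - 1)(r + 5), so the eigenvalues are -5, 1, 4.
r=4: eigenvector (1, 0, -1).
r=-5: eigenvector (2, 1, 0).
r=1: eigenvector (0, 0, 1).
P = [[1, 2, 0], [0, 1, 0], [-1, 0, 1]], D = diag(4, -5, 1), P⁻¹ = [[1, -2, 0], [0, 1, 0], [1, -2, 1]].
A⁴ = P·diag(256, 625, 1)·P⁻¹ = [[256, 738, 0], [0, 625, 0], [-255, 510, 1]].
The requested entry is 625.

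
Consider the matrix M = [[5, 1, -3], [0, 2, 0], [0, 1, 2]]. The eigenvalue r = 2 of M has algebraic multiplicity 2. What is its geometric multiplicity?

M − 2I = [[3, 1, -3], [0, 0, 0], [0, 1, 0]].
This matrix has rank 2, so its null space has dimension 3 − 2 = 1.

1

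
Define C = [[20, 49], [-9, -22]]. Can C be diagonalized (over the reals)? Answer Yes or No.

No

Characteristic polynomial: p(t) = t^2 + 2t + 1 = (t + 1)^2.
t = -1 has algebraic multiplicity 2; rank(C + 1I) = 1, so geometric multiplicity = 1.
Geometric multiplicity < algebraic multiplicity, so C is not diagonalizable.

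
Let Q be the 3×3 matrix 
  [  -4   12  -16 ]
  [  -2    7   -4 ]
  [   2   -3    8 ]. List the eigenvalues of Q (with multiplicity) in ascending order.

Characteristic polynomial: p(s) = s^3 - 11s^2 + 40s - 48 = (s - 4)^2(s - 3).
Roots (with multiplicity): 3, 4, 4.

3, 4, 4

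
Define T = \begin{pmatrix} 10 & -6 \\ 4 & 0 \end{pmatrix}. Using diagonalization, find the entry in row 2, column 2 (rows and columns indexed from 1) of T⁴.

-1824

Characteristic polynomial: r^2 - 10r + 24 = (r - 6)(r - 4), so the eigenvalues are 4, 6.
r=6: eigenvector (-3, -2).
r=4: eigenvector (1, 1).
P = [[-3, 1], [-2, 1]], D = diag(6, 4), P⁻¹ = [[-1, 1], [-2, 3]].
T⁴ = P·diag(1296, 256)·P⁻¹ = [[3376, -3120], [2080, -1824]].
The requested entry is -1824.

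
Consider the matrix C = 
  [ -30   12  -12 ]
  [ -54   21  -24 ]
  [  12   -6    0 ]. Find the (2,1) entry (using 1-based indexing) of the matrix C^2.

Characteristic polynomial: s^3 + 9s^2 + 18s = s(s + 3)(s + 6), so the eigenvalues are -6, -3, 0.
s=-6: eigenvector (1, 2, 0).
s=-3: eigenvector (-4, -7, 2).
s=0: eigenvector (-2, -4, 1).
P = [[1, -4, -2], [2, -7, -4], [0, 2, 1]], D = diag(-6, -3, 0), P⁻¹ = [[1, 0, 2], [-2, 1, 0], [4, -2, 1]].
C² = P·diag(36, 9, 0)·P⁻¹ = [[108, -36, 72], [198, -63, 144], [-36, 18, 0]].
The requested entry is 198.

198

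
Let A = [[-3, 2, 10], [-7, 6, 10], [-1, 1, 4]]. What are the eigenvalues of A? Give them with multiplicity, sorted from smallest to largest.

-1, 4, 4

Characteristic polynomial: p(μ) = μ^3 - 7μ^2 + 8μ + 16 = (μ - 4)^2(μ + 1).
Roots (with multiplicity): -1, 4, 4.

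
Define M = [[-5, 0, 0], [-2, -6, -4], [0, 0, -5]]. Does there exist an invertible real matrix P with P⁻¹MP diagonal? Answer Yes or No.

Characteristic polynomial: p(t) = t^3 + 16t^2 + 85t + 150 = (t + 5)^2(t + 6).
t = -5 has algebraic multiplicity 2; rank(M + 5I) = 1, so geometric multiplicity = 2.
Every eigenvalue has geometric = algebraic multiplicity, so M is diagonalizable.

Yes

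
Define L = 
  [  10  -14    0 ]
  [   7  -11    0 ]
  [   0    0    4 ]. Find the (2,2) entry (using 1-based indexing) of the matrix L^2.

Characteristic polynomial: t^3 - 3t^2 - 16t + 48 = (t - 4)(t - 3)(t + 4), so the eigenvalues are -4, 3, 4.
t=3: eigenvector (-2, -1, 0).
t=-4: eigenvector (1, 1, 0).
t=4: eigenvector (0, 0, 1).
P = [[-2, 1, 0], [-1, 1, 0], [0, 0, 1]], D = diag(3, -4, 4), P⁻¹ = [[-1, 1, 0], [-1, 2, 0], [0, 0, 1]].
L² = P·diag(9, 16, 16)·P⁻¹ = [[2, 14, 0], [-7, 23, 0], [0, 0, 16]].
The requested entry is 23.

23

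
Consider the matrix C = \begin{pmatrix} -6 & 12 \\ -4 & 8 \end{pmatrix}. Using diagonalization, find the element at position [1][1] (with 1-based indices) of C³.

-24

Characteristic polynomial: s^2 - 2s = s(s - 2), so the eigenvalues are 0, 2.
s=0: eigenvector (2, 1).
s=2: eigenvector (-3, -2).
P = [[2, -3], [1, -2]], D = diag(0, 2), P⁻¹ = [[2, -3], [1, -2]].
C³ = P·diag(0, 8)·P⁻¹ = [[-24, 48], [-16, 32]].
The requested entry is -24.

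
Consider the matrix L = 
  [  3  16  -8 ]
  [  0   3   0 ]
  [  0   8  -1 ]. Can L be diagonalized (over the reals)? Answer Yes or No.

Characteristic polynomial: p(λ) = λ^3 - 5λ^2 + 3λ + 9 = (λ - 3)^2(λ + 1).
λ = 3 has algebraic multiplicity 2; rank(L − 3I) = 1, so geometric multiplicity = 2.
Every eigenvalue has geometric = algebraic multiplicity, so L is diagonalizable.

Yes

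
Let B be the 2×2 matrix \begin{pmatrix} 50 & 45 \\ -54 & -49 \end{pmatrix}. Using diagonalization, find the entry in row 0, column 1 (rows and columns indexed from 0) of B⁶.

Characteristic polynomial: s^2 - s - 20 = (s - 5)(s + 4), so the eigenvalues are -4, 5.
s=-4: eigenvector (-5, 6).
s=5: eigenvector (-1, 1).
P = [[-5, -1], [6, 1]], D = diag(-4, 5), P⁻¹ = [[1, 1], [-6, -5]].
B⁶ = P·diag(4096, 15625)·P⁻¹ = [[73270, 57645], [-69174, -53549]].
The requested entry is 57645.

57645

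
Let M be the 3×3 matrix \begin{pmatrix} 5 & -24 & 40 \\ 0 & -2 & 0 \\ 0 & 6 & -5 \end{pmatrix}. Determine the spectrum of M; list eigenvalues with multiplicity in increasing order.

-5, -2, 5

Characteristic polynomial: p(r) = r^3 + 2r^2 - 25r - 50 = (r - 5)(r + 2)(r + 5).
Roots (with multiplicity): -5, -2, 5.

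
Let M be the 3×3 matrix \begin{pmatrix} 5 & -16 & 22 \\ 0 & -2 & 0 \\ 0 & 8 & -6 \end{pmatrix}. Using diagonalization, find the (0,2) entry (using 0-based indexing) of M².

-22

Characteristic polynomial: t^3 + 3t^2 - 28t - 60 = (t - 5)(t + 2)(t + 6), so the eigenvalues are -6, -2, 5.
t=5: eigenvector (1, 0, 0).
t=-6: eigenvector (-2, 0, 1).
t=-2: eigenvector (-4, 1, 2).
P = [[1, -2, -4], [0, 0, 1], [0, 1, 2]], D = diag(5, -6, -2), P⁻¹ = [[1, 0, 2], [0, -2, 1], [0, 1, 0]].
M² = P·diag(25, 36, 4)·P⁻¹ = [[25, 128, -22], [0, 4, 0], [0, -64, 36]].
The requested entry is -22.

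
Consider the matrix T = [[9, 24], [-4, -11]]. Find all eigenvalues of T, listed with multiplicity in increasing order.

-3, 1

Characteristic polynomial: p(s) = s^2 + 2s - 3 = (s - 1)(s + 3).
Roots (with multiplicity): -3, 1.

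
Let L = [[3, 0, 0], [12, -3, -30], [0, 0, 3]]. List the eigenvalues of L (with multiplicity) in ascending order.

Characteristic polynomial: p(λ) = λ^3 - 3λ^2 - 9λ + 27 = (λ - 3)^2(λ + 3).
Roots (with multiplicity): -3, 3, 3.

-3, 3, 3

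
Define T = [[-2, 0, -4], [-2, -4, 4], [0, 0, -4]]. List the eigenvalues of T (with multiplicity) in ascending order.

-4, -4, -2

Characteristic polynomial: p(r) = r^3 + 10r^2 + 32r + 32 = (r + 2)(r + 4)^2.
Roots (with multiplicity): -4, -4, -2.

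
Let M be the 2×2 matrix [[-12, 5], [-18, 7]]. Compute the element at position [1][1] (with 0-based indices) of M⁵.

1867

Characteristic polynomial: λ^2 + 5λ + 6 = (λ + 2)(λ + 3), so the eigenvalues are -3, -2.
λ=-2: eigenvector (1, 2).
λ=-3: eigenvector (-5, -9).
P = [[1, -5], [2, -9]], D = diag(-2, -3), P⁻¹ = [[-9, 5], [-2, 1]].
M⁵ = P·diag(-32, -243)·P⁻¹ = [[-2142, 1055], [-3798, 1867]].
The requested entry is 1867.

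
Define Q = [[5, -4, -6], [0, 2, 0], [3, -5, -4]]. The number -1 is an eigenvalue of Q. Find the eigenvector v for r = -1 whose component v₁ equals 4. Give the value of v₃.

Q + 1I = [[6, -4, -6], [0, 3, 0], [3, -5, -3]].
Solving (Q + 1I)v = 0 gives the eigenspace spanned by (4, 0, 4).
With v₁ = 4, v = (4, 0, 4), so v₃ = 4.

4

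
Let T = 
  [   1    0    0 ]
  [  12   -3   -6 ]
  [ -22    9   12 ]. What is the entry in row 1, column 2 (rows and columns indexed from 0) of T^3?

Characteristic polynomial: s^3 - 10s^2 + 27s - 18 = (s - 6)(s - 3)(s - 1), so the eigenvalues are 1, 3, 6.
s=3: eigenvector (0, 1, -1).
s=1: eigenvector (1, 0, 2).
s=6: eigenvector (0, -2, 3).
P = [[0, 1, 0], [1, 0, -2], [-1, 2, 3]], D = diag(3, 1, 6), P⁻¹ = [[-4, 3, 2], [1, 0, 0], [-2, 1, 1]].
T³ = P·diag(27, 1, 216)·P⁻¹ = [[1, 0, 0], [756, -351, -378], [-1186, 567, 594]].
The requested entry is -378.

-378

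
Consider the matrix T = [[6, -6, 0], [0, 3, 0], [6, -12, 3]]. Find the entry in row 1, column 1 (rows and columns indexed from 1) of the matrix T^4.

Characteristic polynomial: λ^3 - 12λ^2 + 45λ - 54 = (λ - 6)(λ - 3)^2, so the eigenvalues are 3, 3, 6.
λ=6: eigenvector (1, 0, 2).
λ=3: eigenvector (0, 0, 1).
λ=3: eigenvector (2, 1, 4).
P = [[1, 0, 2], [0, 0, 1], [2, 1, 4]], D = diag(6, 3, 3), P⁻¹ = [[1, -2, 0], [-2, 0, 1], [0, 1, 0]].
T⁴ = P·diag(1296, 81, 81)·P⁻¹ = [[1296, -2430, 0], [0, 81, 0], [2430, -4860, 81]].
The requested entry is 1296.

1296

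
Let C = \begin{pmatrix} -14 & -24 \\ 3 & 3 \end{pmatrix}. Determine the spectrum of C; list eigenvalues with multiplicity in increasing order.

Characteristic polynomial: p(λ) = λ^2 + 11λ + 30 = (λ + 5)(λ + 6).
Roots (with multiplicity): -6, -5.

-6, -5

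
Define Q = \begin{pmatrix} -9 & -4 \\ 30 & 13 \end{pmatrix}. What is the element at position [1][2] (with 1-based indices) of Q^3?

Characteristic polynomial: s^2 - 4s + 3 = (s - 3)(s - 1), so the eigenvalues are 1, 3.
s=3: eigenvector (1, -3).
s=1: eigenvector (2, -5).
P = [[1, 2], [-3, -5]], D = diag(3, 1), P⁻¹ = [[-5, -2], [3, 1]].
Q³ = P·diag(27, 1)·P⁻¹ = [[-129, -52], [390, 157]].
The requested entry is -52.

-52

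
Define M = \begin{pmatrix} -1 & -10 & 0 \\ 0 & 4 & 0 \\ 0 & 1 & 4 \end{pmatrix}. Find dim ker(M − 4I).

1

M − 4I = [[-5, -10, 0], [0, 0, 0], [0, 1, 0]].
This matrix has rank 2, so its null space has dimension 3 − 2 = 1.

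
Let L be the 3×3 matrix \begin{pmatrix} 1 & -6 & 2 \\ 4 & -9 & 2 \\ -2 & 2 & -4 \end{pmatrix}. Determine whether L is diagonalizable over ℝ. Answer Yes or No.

Characteristic polynomial: p(μ) = μ^3 + 12μ^2 + 47μ + 60 = (μ + 3)(μ + 4)(μ + 5).
All 3 eigenvalues are distinct, so L is diagonalizable.

Yes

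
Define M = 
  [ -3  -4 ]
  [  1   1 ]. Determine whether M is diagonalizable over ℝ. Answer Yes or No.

Characteristic polynomial: p(r) = r^2 + 2r + 1 = (r + 1)^2.
r = -1 has algebraic multiplicity 2; rank(M + 1I) = 1, so geometric multiplicity = 1.
Geometric multiplicity < algebraic multiplicity, so M is not diagonalizable.

No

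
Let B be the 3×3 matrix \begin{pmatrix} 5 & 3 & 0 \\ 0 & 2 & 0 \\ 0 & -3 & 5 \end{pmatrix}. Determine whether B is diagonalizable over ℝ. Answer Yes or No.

Yes

Characteristic polynomial: p(r) = r^3 - 12r^2 + 45r - 50 = (r - 5)^2(r - 2).
r = 5 has algebraic multiplicity 2; rank(B − 5I) = 1, so geometric multiplicity = 2.
Every eigenvalue has geometric = algebraic multiplicity, so B is diagonalizable.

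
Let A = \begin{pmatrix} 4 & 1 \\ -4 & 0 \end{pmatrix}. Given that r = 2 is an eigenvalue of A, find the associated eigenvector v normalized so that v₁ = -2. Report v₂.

A − 2I = [[2, 1], [-4, -2]].
Solving (A − 2I)v = 0 gives the eigenspace spanned by (-2, 4).
With v₁ = -2, v = (-2, 4), so v₂ = 4.

4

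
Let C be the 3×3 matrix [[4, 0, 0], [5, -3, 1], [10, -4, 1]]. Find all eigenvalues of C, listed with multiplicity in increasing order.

-1, -1, 4

Characteristic polynomial: p(t) = t^3 - 2t^2 - 7t - 4 = (t - 4)(t + 1)^2.
Roots (with multiplicity): -1, -1, 4.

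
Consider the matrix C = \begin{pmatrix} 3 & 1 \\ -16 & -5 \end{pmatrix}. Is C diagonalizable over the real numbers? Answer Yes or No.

No

Characteristic polynomial: p(t) = t^2 + 2t + 1 = (t + 1)^2.
t = -1 has algebraic multiplicity 2; rank(C + 1I) = 1, so geometric multiplicity = 1.
Geometric multiplicity < algebraic multiplicity, so C is not diagonalizable.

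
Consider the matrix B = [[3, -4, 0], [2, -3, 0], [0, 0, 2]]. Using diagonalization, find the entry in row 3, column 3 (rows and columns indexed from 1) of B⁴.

16

Characteristic polynomial: μ^3 - 2μ^2 - μ + 2 = (μ - 2)(μ - 1)(μ + 1), so the eigenvalues are -1, 1, 2.
μ=-1: eigenvector (-1, -1, 0).
μ=1: eigenvector (2, 1, 0).
μ=2: eigenvector (0, 0, 1).
P = [[-1, 2, 0], [-1, 1, 0], [0, 0, 1]], D = diag(-1, 1, 2), P⁻¹ = [[1, -2, 0], [1, -1, 0], [0, 0, 1]].
B⁴ = P·diag(1, 1, 16)·P⁻¹ = [[1, 0, 0], [0, 1, 0], [0, 0, 16]].
The requested entry is 16.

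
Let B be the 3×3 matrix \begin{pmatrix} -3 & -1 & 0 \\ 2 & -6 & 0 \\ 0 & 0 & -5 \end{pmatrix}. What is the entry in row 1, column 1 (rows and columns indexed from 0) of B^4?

994

Characteristic polynomial: μ^3 + 14μ^2 + 65μ + 100 = (μ + 4)(μ + 5)^2, so the eigenvalues are -5, -5, -4.
μ=-5: eigenvector (1, 2, 1).
μ=-4: eigenvector (-1, -1, 0).
μ=-5: eigenvector (-2, -4, -1).
P = [[1, -1, -2], [2, -1, -4], [1, 0, -1]], D = diag(-5, -4, -5), P⁻¹ = [[1, -1, 2], [-2, 1, 0], [1, -1, 1]].
B⁴ = P·diag(625, 256, 625)·P⁻¹ = [[-113, 369, 0], [-738, 994, 0], [0, 0, 625]].
The requested entry is 994.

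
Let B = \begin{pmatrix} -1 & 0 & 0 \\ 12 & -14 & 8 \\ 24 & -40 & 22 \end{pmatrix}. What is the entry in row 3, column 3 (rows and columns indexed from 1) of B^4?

Characteristic polynomial: r^3 - 7r^2 + 4r + 12 = (r - 6)(r - 2)(r + 1), so the eigenvalues are -1, 2, 6.
r=-1: eigenvector (1, -4, -8).
r=6: eigenvector (0, 2, 5).
r=2: eigenvector (0, 1, 2).
P = [[1, 0, 0], [-4, 2, 1], [-8, 5, 2]], D = diag(-1, 6, 2), P⁻¹ = [[1, 0, 0], [0, -2, 1], [4, 5, -2]].
B⁴ = P·diag(1, 1296, 16)·P⁻¹ = [[1, 0, 0], [60, -5104, 2560], [120, -12800, 6416]].
The requested entry is 6416.

6416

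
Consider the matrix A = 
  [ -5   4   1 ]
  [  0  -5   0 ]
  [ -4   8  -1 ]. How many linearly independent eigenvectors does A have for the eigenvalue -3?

1

A + 3I = [[-2, 4, 1], [0, -2, 0], [-4, 8, 2]].
This matrix has rank 2, so its null space has dimension 3 − 2 = 1.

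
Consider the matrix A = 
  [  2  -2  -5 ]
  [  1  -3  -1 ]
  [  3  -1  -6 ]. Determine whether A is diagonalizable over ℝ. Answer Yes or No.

Characteristic polynomial: p(s) = s^3 + 7s^2 + 16s + 12 = (s + 2)^2(s + 3).
s = -2 has algebraic multiplicity 2; rank(A + 2I) = 2, so geometric multiplicity = 1.
Geometric multiplicity < algebraic multiplicity, so A is not diagonalizable.

No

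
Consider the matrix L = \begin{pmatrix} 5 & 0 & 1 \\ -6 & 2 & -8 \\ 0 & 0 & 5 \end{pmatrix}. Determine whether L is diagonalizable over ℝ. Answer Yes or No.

No

Characteristic polynomial: p(λ) = λ^3 - 12λ^2 + 45λ - 50 = (λ - 5)^2(λ - 2).
λ = 5 has algebraic multiplicity 2; rank(L − 5I) = 2, so geometric multiplicity = 1.
Geometric multiplicity < algebraic multiplicity, so L is not diagonalizable.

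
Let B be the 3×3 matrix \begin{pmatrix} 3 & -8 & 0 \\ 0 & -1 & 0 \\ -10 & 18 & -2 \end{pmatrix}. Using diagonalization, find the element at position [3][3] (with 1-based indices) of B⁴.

16

Characteristic polynomial: λ^3 - 7λ - 6 = (λ - 3)(λ + 1)(λ + 2), so the eigenvalues are -2, -1, 3.
λ=3: eigenvector (1, 0, -2).
λ=-1: eigenvector (2, 1, -2).
λ=-2: eigenvector (0, 0, 1).
P = [[1, 2, 0], [0, 1, 0], [-2, -2, 1]], D = diag(3, -1, -2), P⁻¹ = [[1, -2, 0], [0, 1, 0], [2, -2, 1]].
B⁴ = P·diag(81, 1, 16)·P⁻¹ = [[81, -160, 0], [0, 1, 0], [-130, 290, 16]].
The requested entry is 16.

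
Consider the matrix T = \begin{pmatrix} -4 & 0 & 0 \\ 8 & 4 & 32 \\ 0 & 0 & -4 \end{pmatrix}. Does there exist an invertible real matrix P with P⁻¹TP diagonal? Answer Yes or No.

Yes

Characteristic polynomial: p(s) = s^3 + 4s^2 - 16s - 64 = (s - 4)(s + 4)^2.
s = -4 has algebraic multiplicity 2; rank(T + 4I) = 1, so geometric multiplicity = 2.
Every eigenvalue has geometric = algebraic multiplicity, so T is diagonalizable.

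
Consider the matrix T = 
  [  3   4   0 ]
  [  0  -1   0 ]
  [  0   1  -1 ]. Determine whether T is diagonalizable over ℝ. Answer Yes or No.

Characteristic polynomial: p(r) = r^3 - r^2 - 5r - 3 = (r - 3)(r + 1)^2.
r = -1 has algebraic multiplicity 2; rank(T + 1I) = 2, so geometric multiplicity = 1.
Geometric multiplicity < algebraic multiplicity, so T is not diagonalizable.

No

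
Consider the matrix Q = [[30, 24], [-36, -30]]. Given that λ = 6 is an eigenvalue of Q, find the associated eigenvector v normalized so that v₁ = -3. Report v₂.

3

Q − 6I = [[24, 24], [-36, -36]].
Solving (Q − 6I)v = 0 gives the eigenspace spanned by (-3, 3).
With v₁ = -3, v = (-3, 3), so v₂ = 3.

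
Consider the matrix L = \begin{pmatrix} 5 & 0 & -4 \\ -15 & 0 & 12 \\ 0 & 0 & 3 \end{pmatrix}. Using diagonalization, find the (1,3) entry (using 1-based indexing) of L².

Characteristic polynomial: λ^3 - 8λ^2 + 15λ = λ(λ - 5)(λ - 3), so the eigenvalues are 0, 3, 5.
λ=3: eigenvector (2, -6, 1).
λ=0: eigenvector (0, 1, 0).
λ=5: eigenvector (1, -3, 0).
P = [[2, 0, 1], [-6, 1, -3], [1, 0, 0]], D = diag(3, 0, 5), P⁻¹ = [[0, 0, 1], [3, 1, 0], [1, 0, -2]].
L² = P·diag(9, 0, 25)·P⁻¹ = [[25, 0, -32], [-75, 0, 96], [0, 0, 9]].
The requested entry is -32.

-32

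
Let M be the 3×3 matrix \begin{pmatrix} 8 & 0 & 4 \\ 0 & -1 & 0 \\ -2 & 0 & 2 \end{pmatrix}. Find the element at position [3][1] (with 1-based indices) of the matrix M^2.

Characteristic polynomial: t^3 - 9t^2 + 14t + 24 = (t - 6)(t - 4)(t + 1), so the eigenvalues are -1, 4, 6.
t=4: eigenvector (1, 0, -1).
t=-1: eigenvector (0, 1, 0).
t=6: eigenvector (2, 0, -1).
P = [[1, 0, 2], [0, 1, 0], [-1, 0, -1]], D = diag(4, -1, 6), P⁻¹ = [[-1, 0, -2], [0, 1, 0], [1, 0, 1]].
M² = P·diag(16, 1, 36)·P⁻¹ = [[56, 0, 40], [0, 1, 0], [-20, 0, -4]].
The requested entry is -20.

-20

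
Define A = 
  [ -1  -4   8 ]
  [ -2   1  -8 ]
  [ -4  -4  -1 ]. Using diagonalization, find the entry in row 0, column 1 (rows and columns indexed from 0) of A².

Characteristic polynomial: μ^3 + μ^2 - 9μ - 9 = (μ - 3)(μ + 1)(μ + 3), so the eigenvalues are -3, -1, 3.
μ=-1: eigenvector (-2, 2, 1).
μ=-3: eigenvector (2, -3, -2).
μ=3: eigenvector (-1, 1, 0).
P = [[-2, 2, -1], [2, -3, 1], [1, -2, 0]], D = diag(-1, -3, 3), P⁻¹ = [[-2, -2, 1], [-1, -1, 0], [1, 2, -2]].
A² = P·diag(1, 9, 9)·P⁻¹ = [[-23, -32, 16], [32, 41, -16], [16, 16, 1]].
The requested entry is -32.

-32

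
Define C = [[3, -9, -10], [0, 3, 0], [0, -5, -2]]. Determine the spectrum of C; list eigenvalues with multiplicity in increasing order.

-2, 3, 3

Characteristic polynomial: p(r) = r^3 - 4r^2 - 3r + 18 = (r - 3)^2(r + 2).
Roots (with multiplicity): -2, 3, 3.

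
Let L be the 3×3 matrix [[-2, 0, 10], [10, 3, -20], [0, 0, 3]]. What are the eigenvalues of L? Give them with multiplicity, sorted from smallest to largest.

Characteristic polynomial: p(s) = s^3 - 4s^2 - 3s + 18 = (s - 3)^2(s + 2).
Roots (with multiplicity): -2, 3, 3.

-2, 3, 3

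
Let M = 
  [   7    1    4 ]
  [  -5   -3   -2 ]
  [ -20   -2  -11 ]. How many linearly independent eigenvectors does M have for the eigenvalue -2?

M + 2I = [[9, 1, 4], [-5, -1, -2], [-20, -2, -9]].
This matrix has rank 2, so its null space has dimension 3 − 2 = 1.

1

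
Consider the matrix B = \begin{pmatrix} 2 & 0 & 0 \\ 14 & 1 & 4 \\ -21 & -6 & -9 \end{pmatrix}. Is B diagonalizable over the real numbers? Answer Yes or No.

Yes

Characteristic polynomial: p(λ) = λ^3 + 6λ^2 - λ - 30 = (λ - 2)(λ + 3)(λ + 5).
All 3 eigenvalues are distinct, so B is diagonalizable.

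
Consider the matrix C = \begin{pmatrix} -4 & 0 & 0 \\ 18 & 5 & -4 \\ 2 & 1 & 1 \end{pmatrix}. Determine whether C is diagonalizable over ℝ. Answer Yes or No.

No

Characteristic polynomial: p(t) = t^3 - 2t^2 - 15t + 36 = (t - 3)^2(t + 4).
t = 3 has algebraic multiplicity 2; rank(C − 3I) = 2, so geometric multiplicity = 1.
Geometric multiplicity < algebraic multiplicity, so C is not diagonalizable.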